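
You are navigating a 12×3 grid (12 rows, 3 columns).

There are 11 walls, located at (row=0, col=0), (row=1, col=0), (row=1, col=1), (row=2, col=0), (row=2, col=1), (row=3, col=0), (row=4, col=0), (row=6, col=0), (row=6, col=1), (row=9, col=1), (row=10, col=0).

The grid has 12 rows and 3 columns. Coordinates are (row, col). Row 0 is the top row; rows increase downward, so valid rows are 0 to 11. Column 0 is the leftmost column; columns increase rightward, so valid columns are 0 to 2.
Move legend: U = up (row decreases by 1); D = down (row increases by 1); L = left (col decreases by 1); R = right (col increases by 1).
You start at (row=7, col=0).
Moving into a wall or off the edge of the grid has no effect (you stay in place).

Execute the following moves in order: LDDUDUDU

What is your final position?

Start: (row=7, col=0)
  L (left): blocked, stay at (row=7, col=0)
  D (down): (row=7, col=0) -> (row=8, col=0)
  D (down): (row=8, col=0) -> (row=9, col=0)
  U (up): (row=9, col=0) -> (row=8, col=0)
  D (down): (row=8, col=0) -> (row=9, col=0)
  U (up): (row=9, col=0) -> (row=8, col=0)
  D (down): (row=8, col=0) -> (row=9, col=0)
  U (up): (row=9, col=0) -> (row=8, col=0)
Final: (row=8, col=0)

Answer: Final position: (row=8, col=0)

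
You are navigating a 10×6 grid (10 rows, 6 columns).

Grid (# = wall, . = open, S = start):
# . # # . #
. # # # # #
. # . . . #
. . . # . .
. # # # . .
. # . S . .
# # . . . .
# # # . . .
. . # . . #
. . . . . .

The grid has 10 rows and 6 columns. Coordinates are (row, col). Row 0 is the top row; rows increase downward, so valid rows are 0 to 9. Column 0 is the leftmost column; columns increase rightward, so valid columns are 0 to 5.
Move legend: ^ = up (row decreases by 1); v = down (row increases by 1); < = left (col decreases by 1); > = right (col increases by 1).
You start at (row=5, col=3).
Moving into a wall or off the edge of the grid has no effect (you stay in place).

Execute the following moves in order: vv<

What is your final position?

Start: (row=5, col=3)
  v (down): (row=5, col=3) -> (row=6, col=3)
  v (down): (row=6, col=3) -> (row=7, col=3)
  < (left): blocked, stay at (row=7, col=3)
Final: (row=7, col=3)

Answer: Final position: (row=7, col=3)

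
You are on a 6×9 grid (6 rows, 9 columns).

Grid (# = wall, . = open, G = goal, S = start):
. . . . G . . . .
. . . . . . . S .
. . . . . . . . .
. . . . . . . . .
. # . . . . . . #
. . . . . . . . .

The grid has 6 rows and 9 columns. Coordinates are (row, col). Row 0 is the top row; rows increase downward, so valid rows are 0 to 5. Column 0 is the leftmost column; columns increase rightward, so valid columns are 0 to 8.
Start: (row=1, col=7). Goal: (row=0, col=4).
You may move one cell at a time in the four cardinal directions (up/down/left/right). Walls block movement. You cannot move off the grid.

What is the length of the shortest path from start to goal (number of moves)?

Answer: Shortest path length: 4

Derivation:
BFS from (row=1, col=7) until reaching (row=0, col=4):
  Distance 0: (row=1, col=7)
  Distance 1: (row=0, col=7), (row=1, col=6), (row=1, col=8), (row=2, col=7)
  Distance 2: (row=0, col=6), (row=0, col=8), (row=1, col=5), (row=2, col=6), (row=2, col=8), (row=3, col=7)
  Distance 3: (row=0, col=5), (row=1, col=4), (row=2, col=5), (row=3, col=6), (row=3, col=8), (row=4, col=7)
  Distance 4: (row=0, col=4), (row=1, col=3), (row=2, col=4), (row=3, col=5), (row=4, col=6), (row=5, col=7)  <- goal reached here
One shortest path (4 moves): (row=1, col=7) -> (row=1, col=6) -> (row=1, col=5) -> (row=1, col=4) -> (row=0, col=4)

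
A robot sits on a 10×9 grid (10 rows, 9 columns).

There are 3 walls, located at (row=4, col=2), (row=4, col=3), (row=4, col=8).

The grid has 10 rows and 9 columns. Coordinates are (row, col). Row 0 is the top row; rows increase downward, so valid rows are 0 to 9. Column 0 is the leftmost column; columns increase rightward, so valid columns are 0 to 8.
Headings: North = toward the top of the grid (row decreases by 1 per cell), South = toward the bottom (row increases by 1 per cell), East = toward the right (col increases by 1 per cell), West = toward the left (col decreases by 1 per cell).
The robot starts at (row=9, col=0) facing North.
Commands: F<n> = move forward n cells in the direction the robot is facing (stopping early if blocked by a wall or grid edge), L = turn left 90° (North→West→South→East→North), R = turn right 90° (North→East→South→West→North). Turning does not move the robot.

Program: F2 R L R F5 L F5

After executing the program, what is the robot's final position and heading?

Start: (row=9, col=0), facing North
  F2: move forward 2, now at (row=7, col=0)
  R: turn right, now facing East
  L: turn left, now facing North
  R: turn right, now facing East
  F5: move forward 5, now at (row=7, col=5)
  L: turn left, now facing North
  F5: move forward 5, now at (row=2, col=5)
Final: (row=2, col=5), facing North

Answer: Final position: (row=2, col=5), facing North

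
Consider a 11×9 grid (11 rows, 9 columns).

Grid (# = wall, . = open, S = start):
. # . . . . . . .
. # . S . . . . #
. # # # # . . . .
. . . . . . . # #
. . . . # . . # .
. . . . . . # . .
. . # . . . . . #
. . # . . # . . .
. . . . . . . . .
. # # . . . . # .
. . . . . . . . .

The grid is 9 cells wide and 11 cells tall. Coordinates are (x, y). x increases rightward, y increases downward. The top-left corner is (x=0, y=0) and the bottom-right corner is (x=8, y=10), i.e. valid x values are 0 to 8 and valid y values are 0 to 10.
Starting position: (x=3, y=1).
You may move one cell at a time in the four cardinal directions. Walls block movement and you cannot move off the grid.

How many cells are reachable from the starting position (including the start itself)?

BFS flood-fill from (x=3, y=1):
  Distance 0: (x=3, y=1)
  Distance 1: (x=3, y=0), (x=2, y=1), (x=4, y=1)
  Distance 2: (x=2, y=0), (x=4, y=0), (x=5, y=1)
  Distance 3: (x=5, y=0), (x=6, y=1), (x=5, y=2)
  Distance 4: (x=6, y=0), (x=7, y=1), (x=6, y=2), (x=5, y=3)
  Distance 5: (x=7, y=0), (x=7, y=2), (x=4, y=3), (x=6, y=3), (x=5, y=4)
  Distance 6: (x=8, y=0), (x=8, y=2), (x=3, y=3), (x=6, y=4), (x=5, y=5)
  Distance 7: (x=2, y=3), (x=3, y=4), (x=4, y=5), (x=5, y=6)
  Distance 8: (x=1, y=3), (x=2, y=4), (x=3, y=5), (x=4, y=6), (x=6, y=6)
  Distance 9: (x=0, y=3), (x=1, y=4), (x=2, y=5), (x=3, y=6), (x=7, y=6), (x=4, y=7), (x=6, y=7)
  Distance 10: (x=0, y=2), (x=0, y=4), (x=1, y=5), (x=7, y=5), (x=3, y=7), (x=7, y=7), (x=4, y=8), (x=6, y=8)
  Distance 11: (x=0, y=1), (x=0, y=5), (x=8, y=5), (x=1, y=6), (x=8, y=7), (x=3, y=8), (x=5, y=8), (x=7, y=8), (x=4, y=9), (x=6, y=9)
  Distance 12: (x=0, y=0), (x=8, y=4), (x=0, y=6), (x=1, y=7), (x=2, y=8), (x=8, y=8), (x=3, y=9), (x=5, y=9), (x=4, y=10), (x=6, y=10)
  Distance 13: (x=0, y=7), (x=1, y=8), (x=8, y=9), (x=3, y=10), (x=5, y=10), (x=7, y=10)
  Distance 14: (x=0, y=8), (x=2, y=10), (x=8, y=10)
  Distance 15: (x=0, y=9), (x=1, y=10)
  Distance 16: (x=0, y=10)
Total reachable: 80 (grid has 80 open cells total)

Answer: Reachable cells: 80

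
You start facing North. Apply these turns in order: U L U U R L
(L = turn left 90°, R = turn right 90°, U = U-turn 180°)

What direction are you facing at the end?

Answer: Final heading: East

Derivation:
Start: North
  U (U-turn (180°)) -> South
  L (left (90° counter-clockwise)) -> East
  U (U-turn (180°)) -> West
  U (U-turn (180°)) -> East
  R (right (90° clockwise)) -> South
  L (left (90° counter-clockwise)) -> East
Final: East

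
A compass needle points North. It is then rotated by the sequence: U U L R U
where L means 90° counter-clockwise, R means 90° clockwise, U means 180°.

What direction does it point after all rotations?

Start: North
  U (U-turn (180°)) -> South
  U (U-turn (180°)) -> North
  L (left (90° counter-clockwise)) -> West
  R (right (90° clockwise)) -> North
  U (U-turn (180°)) -> South
Final: South

Answer: Final heading: South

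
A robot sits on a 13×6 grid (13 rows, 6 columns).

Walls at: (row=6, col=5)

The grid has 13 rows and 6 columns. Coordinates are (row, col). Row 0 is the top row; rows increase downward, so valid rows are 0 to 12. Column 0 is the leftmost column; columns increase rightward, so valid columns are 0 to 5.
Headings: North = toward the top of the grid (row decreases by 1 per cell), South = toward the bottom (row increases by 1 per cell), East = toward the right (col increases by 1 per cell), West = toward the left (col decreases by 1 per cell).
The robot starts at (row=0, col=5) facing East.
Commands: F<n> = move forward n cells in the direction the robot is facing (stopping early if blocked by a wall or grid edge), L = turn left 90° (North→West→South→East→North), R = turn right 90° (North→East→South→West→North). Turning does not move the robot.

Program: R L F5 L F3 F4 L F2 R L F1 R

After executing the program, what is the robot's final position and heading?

Answer: Final position: (row=0, col=2), facing North

Derivation:
Start: (row=0, col=5), facing East
  R: turn right, now facing South
  L: turn left, now facing East
  F5: move forward 0/5 (blocked), now at (row=0, col=5)
  L: turn left, now facing North
  F3: move forward 0/3 (blocked), now at (row=0, col=5)
  F4: move forward 0/4 (blocked), now at (row=0, col=5)
  L: turn left, now facing West
  F2: move forward 2, now at (row=0, col=3)
  R: turn right, now facing North
  L: turn left, now facing West
  F1: move forward 1, now at (row=0, col=2)
  R: turn right, now facing North
Final: (row=0, col=2), facing North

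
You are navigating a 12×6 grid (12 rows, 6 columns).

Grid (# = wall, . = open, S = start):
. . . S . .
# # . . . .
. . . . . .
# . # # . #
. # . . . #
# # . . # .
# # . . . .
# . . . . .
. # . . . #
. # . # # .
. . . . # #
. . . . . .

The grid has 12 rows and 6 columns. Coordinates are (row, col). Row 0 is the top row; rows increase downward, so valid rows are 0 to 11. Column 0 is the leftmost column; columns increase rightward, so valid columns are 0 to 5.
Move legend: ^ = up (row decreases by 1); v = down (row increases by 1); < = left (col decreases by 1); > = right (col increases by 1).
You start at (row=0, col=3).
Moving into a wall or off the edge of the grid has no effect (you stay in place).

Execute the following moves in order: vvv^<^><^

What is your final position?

Start: (row=0, col=3)
  v (down): (row=0, col=3) -> (row=1, col=3)
  v (down): (row=1, col=3) -> (row=2, col=3)
  v (down): blocked, stay at (row=2, col=3)
  ^ (up): (row=2, col=3) -> (row=1, col=3)
  < (left): (row=1, col=3) -> (row=1, col=2)
  ^ (up): (row=1, col=2) -> (row=0, col=2)
  > (right): (row=0, col=2) -> (row=0, col=3)
  < (left): (row=0, col=3) -> (row=0, col=2)
  ^ (up): blocked, stay at (row=0, col=2)
Final: (row=0, col=2)

Answer: Final position: (row=0, col=2)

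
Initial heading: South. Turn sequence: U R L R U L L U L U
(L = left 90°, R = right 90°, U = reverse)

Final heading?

Start: South
  U (U-turn (180°)) -> North
  R (right (90° clockwise)) -> East
  L (left (90° counter-clockwise)) -> North
  R (right (90° clockwise)) -> East
  U (U-turn (180°)) -> West
  L (left (90° counter-clockwise)) -> South
  L (left (90° counter-clockwise)) -> East
  U (U-turn (180°)) -> West
  L (left (90° counter-clockwise)) -> South
  U (U-turn (180°)) -> North
Final: North

Answer: Final heading: North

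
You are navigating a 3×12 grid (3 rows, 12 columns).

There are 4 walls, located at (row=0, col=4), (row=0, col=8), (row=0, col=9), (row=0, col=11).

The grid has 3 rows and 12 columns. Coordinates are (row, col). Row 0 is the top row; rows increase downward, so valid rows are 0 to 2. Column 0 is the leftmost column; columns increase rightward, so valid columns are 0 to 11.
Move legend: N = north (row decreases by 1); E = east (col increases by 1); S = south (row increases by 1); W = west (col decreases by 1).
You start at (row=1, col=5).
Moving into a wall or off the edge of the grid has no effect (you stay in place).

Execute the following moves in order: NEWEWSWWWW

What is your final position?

Start: (row=1, col=5)
  N (north): (row=1, col=5) -> (row=0, col=5)
  E (east): (row=0, col=5) -> (row=0, col=6)
  W (west): (row=0, col=6) -> (row=0, col=5)
  E (east): (row=0, col=5) -> (row=0, col=6)
  W (west): (row=0, col=6) -> (row=0, col=5)
  S (south): (row=0, col=5) -> (row=1, col=5)
  W (west): (row=1, col=5) -> (row=1, col=4)
  W (west): (row=1, col=4) -> (row=1, col=3)
  W (west): (row=1, col=3) -> (row=1, col=2)
  W (west): (row=1, col=2) -> (row=1, col=1)
Final: (row=1, col=1)

Answer: Final position: (row=1, col=1)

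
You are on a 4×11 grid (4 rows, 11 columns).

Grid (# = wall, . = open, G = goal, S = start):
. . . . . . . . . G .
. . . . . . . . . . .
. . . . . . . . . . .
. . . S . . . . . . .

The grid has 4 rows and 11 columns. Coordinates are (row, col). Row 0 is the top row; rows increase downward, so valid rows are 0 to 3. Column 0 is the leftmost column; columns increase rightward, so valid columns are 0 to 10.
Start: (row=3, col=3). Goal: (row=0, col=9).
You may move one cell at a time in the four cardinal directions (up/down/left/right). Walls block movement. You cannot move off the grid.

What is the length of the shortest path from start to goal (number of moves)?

BFS from (row=3, col=3) until reaching (row=0, col=9):
  Distance 0: (row=3, col=3)
  Distance 1: (row=2, col=3), (row=3, col=2), (row=3, col=4)
  Distance 2: (row=1, col=3), (row=2, col=2), (row=2, col=4), (row=3, col=1), (row=3, col=5)
  Distance 3: (row=0, col=3), (row=1, col=2), (row=1, col=4), (row=2, col=1), (row=2, col=5), (row=3, col=0), (row=3, col=6)
  Distance 4: (row=0, col=2), (row=0, col=4), (row=1, col=1), (row=1, col=5), (row=2, col=0), (row=2, col=6), (row=3, col=7)
  Distance 5: (row=0, col=1), (row=0, col=5), (row=1, col=0), (row=1, col=6), (row=2, col=7), (row=3, col=8)
  Distance 6: (row=0, col=0), (row=0, col=6), (row=1, col=7), (row=2, col=8), (row=3, col=9)
  Distance 7: (row=0, col=7), (row=1, col=8), (row=2, col=9), (row=3, col=10)
  Distance 8: (row=0, col=8), (row=1, col=9), (row=2, col=10)
  Distance 9: (row=0, col=9), (row=1, col=10)  <- goal reached here
One shortest path (9 moves): (row=3, col=3) -> (row=3, col=4) -> (row=3, col=5) -> (row=3, col=6) -> (row=3, col=7) -> (row=3, col=8) -> (row=3, col=9) -> (row=2, col=9) -> (row=1, col=9) -> (row=0, col=9)

Answer: Shortest path length: 9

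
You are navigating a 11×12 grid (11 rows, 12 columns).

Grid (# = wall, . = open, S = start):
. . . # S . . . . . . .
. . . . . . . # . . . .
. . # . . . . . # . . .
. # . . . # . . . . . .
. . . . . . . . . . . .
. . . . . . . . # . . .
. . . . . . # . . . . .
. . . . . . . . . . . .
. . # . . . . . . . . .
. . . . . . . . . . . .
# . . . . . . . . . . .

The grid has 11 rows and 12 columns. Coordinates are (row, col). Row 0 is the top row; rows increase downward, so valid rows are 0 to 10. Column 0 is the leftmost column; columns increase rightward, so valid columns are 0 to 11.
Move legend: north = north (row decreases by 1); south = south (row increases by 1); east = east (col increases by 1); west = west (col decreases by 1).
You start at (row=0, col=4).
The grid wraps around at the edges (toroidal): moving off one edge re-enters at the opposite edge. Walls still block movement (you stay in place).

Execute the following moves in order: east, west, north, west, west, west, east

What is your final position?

Start: (row=0, col=4)
  east (east): (row=0, col=4) -> (row=0, col=5)
  west (west): (row=0, col=5) -> (row=0, col=4)
  north (north): (row=0, col=4) -> (row=10, col=4)
  west (west): (row=10, col=4) -> (row=10, col=3)
  west (west): (row=10, col=3) -> (row=10, col=2)
  west (west): (row=10, col=2) -> (row=10, col=1)
  east (east): (row=10, col=1) -> (row=10, col=2)
Final: (row=10, col=2)

Answer: Final position: (row=10, col=2)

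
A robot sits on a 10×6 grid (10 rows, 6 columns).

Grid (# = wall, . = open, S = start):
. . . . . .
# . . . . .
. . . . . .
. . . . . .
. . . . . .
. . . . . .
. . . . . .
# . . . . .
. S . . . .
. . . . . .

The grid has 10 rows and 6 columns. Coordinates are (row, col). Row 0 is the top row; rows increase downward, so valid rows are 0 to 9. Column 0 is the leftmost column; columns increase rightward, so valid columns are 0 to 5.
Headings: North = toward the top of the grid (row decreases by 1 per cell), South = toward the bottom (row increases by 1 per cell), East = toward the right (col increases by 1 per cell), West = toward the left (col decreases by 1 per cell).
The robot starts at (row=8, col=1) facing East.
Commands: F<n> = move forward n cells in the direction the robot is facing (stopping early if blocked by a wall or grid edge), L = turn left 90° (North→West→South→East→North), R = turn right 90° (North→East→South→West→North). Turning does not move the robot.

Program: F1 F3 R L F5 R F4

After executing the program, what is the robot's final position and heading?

Start: (row=8, col=1), facing East
  F1: move forward 1, now at (row=8, col=2)
  F3: move forward 3, now at (row=8, col=5)
  R: turn right, now facing South
  L: turn left, now facing East
  F5: move forward 0/5 (blocked), now at (row=8, col=5)
  R: turn right, now facing South
  F4: move forward 1/4 (blocked), now at (row=9, col=5)
Final: (row=9, col=5), facing South

Answer: Final position: (row=9, col=5), facing South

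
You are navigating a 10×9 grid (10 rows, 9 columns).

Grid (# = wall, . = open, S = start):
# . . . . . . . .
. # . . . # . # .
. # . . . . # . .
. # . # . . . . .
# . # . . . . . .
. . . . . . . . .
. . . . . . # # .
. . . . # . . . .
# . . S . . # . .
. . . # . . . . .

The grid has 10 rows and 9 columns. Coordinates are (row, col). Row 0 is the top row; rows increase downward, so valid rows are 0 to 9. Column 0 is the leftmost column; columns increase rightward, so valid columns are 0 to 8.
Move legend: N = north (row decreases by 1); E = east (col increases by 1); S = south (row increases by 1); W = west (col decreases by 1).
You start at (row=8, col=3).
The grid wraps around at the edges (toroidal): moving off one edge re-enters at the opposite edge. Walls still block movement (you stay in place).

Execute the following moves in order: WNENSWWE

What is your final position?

Start: (row=8, col=3)
  W (west): (row=8, col=3) -> (row=8, col=2)
  N (north): (row=8, col=2) -> (row=7, col=2)
  E (east): (row=7, col=2) -> (row=7, col=3)
  N (north): (row=7, col=3) -> (row=6, col=3)
  S (south): (row=6, col=3) -> (row=7, col=3)
  W (west): (row=7, col=3) -> (row=7, col=2)
  W (west): (row=7, col=2) -> (row=7, col=1)
  E (east): (row=7, col=1) -> (row=7, col=2)
Final: (row=7, col=2)

Answer: Final position: (row=7, col=2)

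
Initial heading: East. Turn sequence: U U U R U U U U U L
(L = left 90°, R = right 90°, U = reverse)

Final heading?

Start: East
  U (U-turn (180°)) -> West
  U (U-turn (180°)) -> East
  U (U-turn (180°)) -> West
  R (right (90° clockwise)) -> North
  U (U-turn (180°)) -> South
  U (U-turn (180°)) -> North
  U (U-turn (180°)) -> South
  U (U-turn (180°)) -> North
  U (U-turn (180°)) -> South
  L (left (90° counter-clockwise)) -> East
Final: East

Answer: Final heading: East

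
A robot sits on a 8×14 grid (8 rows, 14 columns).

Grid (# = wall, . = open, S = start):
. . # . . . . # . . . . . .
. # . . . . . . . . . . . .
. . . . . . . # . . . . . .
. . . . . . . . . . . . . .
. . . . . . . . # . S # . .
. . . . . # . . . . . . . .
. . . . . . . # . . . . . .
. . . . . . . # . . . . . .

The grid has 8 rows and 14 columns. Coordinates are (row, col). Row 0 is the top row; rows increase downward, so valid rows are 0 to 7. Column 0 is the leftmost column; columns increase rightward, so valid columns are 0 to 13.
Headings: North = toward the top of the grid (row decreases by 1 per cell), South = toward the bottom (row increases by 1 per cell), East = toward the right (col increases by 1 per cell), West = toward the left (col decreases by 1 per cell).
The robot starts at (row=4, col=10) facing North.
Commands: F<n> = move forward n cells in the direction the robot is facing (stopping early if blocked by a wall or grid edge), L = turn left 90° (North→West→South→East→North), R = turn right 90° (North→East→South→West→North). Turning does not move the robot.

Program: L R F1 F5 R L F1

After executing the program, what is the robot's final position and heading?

Start: (row=4, col=10), facing North
  L: turn left, now facing West
  R: turn right, now facing North
  F1: move forward 1, now at (row=3, col=10)
  F5: move forward 3/5 (blocked), now at (row=0, col=10)
  R: turn right, now facing East
  L: turn left, now facing North
  F1: move forward 0/1 (blocked), now at (row=0, col=10)
Final: (row=0, col=10), facing North

Answer: Final position: (row=0, col=10), facing North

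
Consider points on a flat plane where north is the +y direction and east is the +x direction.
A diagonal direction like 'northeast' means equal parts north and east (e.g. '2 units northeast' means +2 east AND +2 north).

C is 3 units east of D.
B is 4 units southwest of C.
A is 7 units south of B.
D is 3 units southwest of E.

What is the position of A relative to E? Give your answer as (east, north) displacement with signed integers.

Place E at the origin (east=0, north=0).
  D is 3 units southwest of E: delta (east=-3, north=-3); D at (east=-3, north=-3).
  C is 3 units east of D: delta (east=+3, north=+0); C at (east=0, north=-3).
  B is 4 units southwest of C: delta (east=-4, north=-4); B at (east=-4, north=-7).
  A is 7 units south of B: delta (east=+0, north=-7); A at (east=-4, north=-14).
Therefore A relative to E: (east=-4, north=-14).

Answer: A is at (east=-4, north=-14) relative to E.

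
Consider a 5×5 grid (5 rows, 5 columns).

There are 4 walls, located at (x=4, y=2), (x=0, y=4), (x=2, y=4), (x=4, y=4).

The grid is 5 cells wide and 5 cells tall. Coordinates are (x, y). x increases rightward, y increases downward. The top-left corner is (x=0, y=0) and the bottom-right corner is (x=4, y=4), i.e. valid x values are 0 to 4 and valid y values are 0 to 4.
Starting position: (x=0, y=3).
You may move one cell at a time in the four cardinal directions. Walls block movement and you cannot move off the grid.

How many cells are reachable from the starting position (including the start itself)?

Answer: Reachable cells: 21

Derivation:
BFS flood-fill from (x=0, y=3):
  Distance 0: (x=0, y=3)
  Distance 1: (x=0, y=2), (x=1, y=3)
  Distance 2: (x=0, y=1), (x=1, y=2), (x=2, y=3), (x=1, y=4)
  Distance 3: (x=0, y=0), (x=1, y=1), (x=2, y=2), (x=3, y=3)
  Distance 4: (x=1, y=0), (x=2, y=1), (x=3, y=2), (x=4, y=3), (x=3, y=4)
  Distance 5: (x=2, y=0), (x=3, y=1)
  Distance 6: (x=3, y=0), (x=4, y=1)
  Distance 7: (x=4, y=0)
Total reachable: 21 (grid has 21 open cells total)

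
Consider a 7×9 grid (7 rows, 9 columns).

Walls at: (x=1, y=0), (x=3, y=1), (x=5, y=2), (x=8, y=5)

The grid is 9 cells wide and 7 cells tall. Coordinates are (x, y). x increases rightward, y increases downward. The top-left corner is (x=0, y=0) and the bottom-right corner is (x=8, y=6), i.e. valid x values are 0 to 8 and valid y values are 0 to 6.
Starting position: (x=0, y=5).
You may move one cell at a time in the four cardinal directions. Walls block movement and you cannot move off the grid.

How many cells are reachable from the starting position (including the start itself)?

BFS flood-fill from (x=0, y=5):
  Distance 0: (x=0, y=5)
  Distance 1: (x=0, y=4), (x=1, y=5), (x=0, y=6)
  Distance 2: (x=0, y=3), (x=1, y=4), (x=2, y=5), (x=1, y=6)
  Distance 3: (x=0, y=2), (x=1, y=3), (x=2, y=4), (x=3, y=5), (x=2, y=6)
  Distance 4: (x=0, y=1), (x=1, y=2), (x=2, y=3), (x=3, y=4), (x=4, y=5), (x=3, y=6)
  Distance 5: (x=0, y=0), (x=1, y=1), (x=2, y=2), (x=3, y=3), (x=4, y=4), (x=5, y=5), (x=4, y=6)
  Distance 6: (x=2, y=1), (x=3, y=2), (x=4, y=3), (x=5, y=4), (x=6, y=5), (x=5, y=6)
  Distance 7: (x=2, y=0), (x=4, y=2), (x=5, y=3), (x=6, y=4), (x=7, y=5), (x=6, y=6)
  Distance 8: (x=3, y=0), (x=4, y=1), (x=6, y=3), (x=7, y=4), (x=7, y=6)
  Distance 9: (x=4, y=0), (x=5, y=1), (x=6, y=2), (x=7, y=3), (x=8, y=4), (x=8, y=6)
  Distance 10: (x=5, y=0), (x=6, y=1), (x=7, y=2), (x=8, y=3)
  Distance 11: (x=6, y=0), (x=7, y=1), (x=8, y=2)
  Distance 12: (x=7, y=0), (x=8, y=1)
  Distance 13: (x=8, y=0)
Total reachable: 59 (grid has 59 open cells total)

Answer: Reachable cells: 59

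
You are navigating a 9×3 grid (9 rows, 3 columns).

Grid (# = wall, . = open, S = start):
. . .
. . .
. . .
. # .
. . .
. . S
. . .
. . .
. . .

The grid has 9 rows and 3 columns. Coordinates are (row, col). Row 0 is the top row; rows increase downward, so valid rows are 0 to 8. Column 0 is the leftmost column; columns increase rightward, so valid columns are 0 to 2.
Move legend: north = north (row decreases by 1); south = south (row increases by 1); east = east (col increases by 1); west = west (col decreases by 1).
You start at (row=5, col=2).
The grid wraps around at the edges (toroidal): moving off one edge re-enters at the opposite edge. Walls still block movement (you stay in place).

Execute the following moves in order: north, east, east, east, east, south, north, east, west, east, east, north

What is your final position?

Start: (row=5, col=2)
  north (north): (row=5, col=2) -> (row=4, col=2)
  east (east): (row=4, col=2) -> (row=4, col=0)
  east (east): (row=4, col=0) -> (row=4, col=1)
  east (east): (row=4, col=1) -> (row=4, col=2)
  east (east): (row=4, col=2) -> (row=4, col=0)
  south (south): (row=4, col=0) -> (row=5, col=0)
  north (north): (row=5, col=0) -> (row=4, col=0)
  east (east): (row=4, col=0) -> (row=4, col=1)
  west (west): (row=4, col=1) -> (row=4, col=0)
  east (east): (row=4, col=0) -> (row=4, col=1)
  east (east): (row=4, col=1) -> (row=4, col=2)
  north (north): (row=4, col=2) -> (row=3, col=2)
Final: (row=3, col=2)

Answer: Final position: (row=3, col=2)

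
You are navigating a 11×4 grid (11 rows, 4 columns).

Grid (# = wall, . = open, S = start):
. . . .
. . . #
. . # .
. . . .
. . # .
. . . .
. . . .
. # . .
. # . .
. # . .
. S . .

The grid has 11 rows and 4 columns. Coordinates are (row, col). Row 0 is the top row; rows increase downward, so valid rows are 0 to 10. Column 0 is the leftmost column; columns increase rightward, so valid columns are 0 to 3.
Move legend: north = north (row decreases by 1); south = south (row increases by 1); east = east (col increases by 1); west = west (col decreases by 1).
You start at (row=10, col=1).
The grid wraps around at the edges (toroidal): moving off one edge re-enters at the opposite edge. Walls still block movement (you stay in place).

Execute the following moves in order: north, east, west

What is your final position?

Answer: Final position: (row=10, col=1)

Derivation:
Start: (row=10, col=1)
  north (north): blocked, stay at (row=10, col=1)
  east (east): (row=10, col=1) -> (row=10, col=2)
  west (west): (row=10, col=2) -> (row=10, col=1)
Final: (row=10, col=1)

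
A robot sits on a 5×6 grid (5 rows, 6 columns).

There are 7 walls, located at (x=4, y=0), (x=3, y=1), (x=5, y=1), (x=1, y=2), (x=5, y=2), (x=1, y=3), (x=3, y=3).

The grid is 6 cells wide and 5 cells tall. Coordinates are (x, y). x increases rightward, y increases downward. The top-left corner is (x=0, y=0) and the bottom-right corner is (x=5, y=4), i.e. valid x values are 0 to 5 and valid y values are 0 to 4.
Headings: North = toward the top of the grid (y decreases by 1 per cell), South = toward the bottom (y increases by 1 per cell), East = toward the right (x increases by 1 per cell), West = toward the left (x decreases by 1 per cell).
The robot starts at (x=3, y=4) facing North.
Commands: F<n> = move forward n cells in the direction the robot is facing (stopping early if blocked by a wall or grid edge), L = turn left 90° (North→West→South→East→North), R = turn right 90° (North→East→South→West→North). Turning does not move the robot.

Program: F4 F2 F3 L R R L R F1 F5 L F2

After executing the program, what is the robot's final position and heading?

Answer: Final position: (x=5, y=3), facing North

Derivation:
Start: (x=3, y=4), facing North
  F4: move forward 0/4 (blocked), now at (x=3, y=4)
  F2: move forward 0/2 (blocked), now at (x=3, y=4)
  F3: move forward 0/3 (blocked), now at (x=3, y=4)
  L: turn left, now facing West
  R: turn right, now facing North
  R: turn right, now facing East
  L: turn left, now facing North
  R: turn right, now facing East
  F1: move forward 1, now at (x=4, y=4)
  F5: move forward 1/5 (blocked), now at (x=5, y=4)
  L: turn left, now facing North
  F2: move forward 1/2 (blocked), now at (x=5, y=3)
Final: (x=5, y=3), facing North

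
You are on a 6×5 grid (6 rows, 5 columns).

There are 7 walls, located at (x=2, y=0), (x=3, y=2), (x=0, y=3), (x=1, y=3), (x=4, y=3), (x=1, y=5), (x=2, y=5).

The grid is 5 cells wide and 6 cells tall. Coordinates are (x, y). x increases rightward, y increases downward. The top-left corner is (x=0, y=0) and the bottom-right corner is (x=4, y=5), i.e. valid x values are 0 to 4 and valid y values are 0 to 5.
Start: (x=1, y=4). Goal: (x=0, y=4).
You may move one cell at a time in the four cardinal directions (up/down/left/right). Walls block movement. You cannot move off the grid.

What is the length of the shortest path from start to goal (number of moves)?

BFS from (x=1, y=4) until reaching (x=0, y=4):
  Distance 0: (x=1, y=4)
  Distance 1: (x=0, y=4), (x=2, y=4)  <- goal reached here
One shortest path (1 moves): (x=1, y=4) -> (x=0, y=4)

Answer: Shortest path length: 1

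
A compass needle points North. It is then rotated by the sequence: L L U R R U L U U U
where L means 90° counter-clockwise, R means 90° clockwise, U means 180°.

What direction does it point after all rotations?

Answer: Final heading: East

Derivation:
Start: North
  L (left (90° counter-clockwise)) -> West
  L (left (90° counter-clockwise)) -> South
  U (U-turn (180°)) -> North
  R (right (90° clockwise)) -> East
  R (right (90° clockwise)) -> South
  U (U-turn (180°)) -> North
  L (left (90° counter-clockwise)) -> West
  U (U-turn (180°)) -> East
  U (U-turn (180°)) -> West
  U (U-turn (180°)) -> East
Final: East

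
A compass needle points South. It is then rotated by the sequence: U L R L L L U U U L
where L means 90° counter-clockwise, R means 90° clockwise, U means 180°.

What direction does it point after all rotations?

Answer: Final heading: South

Derivation:
Start: South
  U (U-turn (180°)) -> North
  L (left (90° counter-clockwise)) -> West
  R (right (90° clockwise)) -> North
  L (left (90° counter-clockwise)) -> West
  L (left (90° counter-clockwise)) -> South
  L (left (90° counter-clockwise)) -> East
  U (U-turn (180°)) -> West
  U (U-turn (180°)) -> East
  U (U-turn (180°)) -> West
  L (left (90° counter-clockwise)) -> South
Final: South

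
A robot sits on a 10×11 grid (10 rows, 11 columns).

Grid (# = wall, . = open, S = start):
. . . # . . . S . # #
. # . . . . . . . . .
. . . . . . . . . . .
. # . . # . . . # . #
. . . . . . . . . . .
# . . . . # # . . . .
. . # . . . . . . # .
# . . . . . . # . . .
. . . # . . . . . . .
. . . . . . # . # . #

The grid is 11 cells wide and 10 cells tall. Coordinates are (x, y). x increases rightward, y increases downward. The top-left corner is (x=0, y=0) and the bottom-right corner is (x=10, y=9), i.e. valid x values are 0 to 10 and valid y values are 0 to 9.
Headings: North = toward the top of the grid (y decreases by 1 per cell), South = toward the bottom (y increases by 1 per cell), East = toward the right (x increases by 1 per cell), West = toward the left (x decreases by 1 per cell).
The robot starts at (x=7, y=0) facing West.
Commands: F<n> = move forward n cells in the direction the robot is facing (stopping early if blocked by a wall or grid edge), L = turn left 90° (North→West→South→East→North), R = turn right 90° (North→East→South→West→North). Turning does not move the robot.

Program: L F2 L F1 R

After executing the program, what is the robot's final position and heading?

Answer: Final position: (x=8, y=2), facing South

Derivation:
Start: (x=7, y=0), facing West
  L: turn left, now facing South
  F2: move forward 2, now at (x=7, y=2)
  L: turn left, now facing East
  F1: move forward 1, now at (x=8, y=2)
  R: turn right, now facing South
Final: (x=8, y=2), facing South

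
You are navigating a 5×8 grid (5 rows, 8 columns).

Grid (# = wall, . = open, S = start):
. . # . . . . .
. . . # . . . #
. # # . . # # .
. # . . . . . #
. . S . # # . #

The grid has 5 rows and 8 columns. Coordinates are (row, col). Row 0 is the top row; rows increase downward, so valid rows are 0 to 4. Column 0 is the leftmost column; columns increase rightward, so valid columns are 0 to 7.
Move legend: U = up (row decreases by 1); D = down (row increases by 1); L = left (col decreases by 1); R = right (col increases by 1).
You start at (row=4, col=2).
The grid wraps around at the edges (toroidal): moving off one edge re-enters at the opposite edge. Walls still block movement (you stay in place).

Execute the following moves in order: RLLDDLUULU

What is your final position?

Answer: Final position: (row=3, col=0)

Derivation:
Start: (row=4, col=2)
  R (right): (row=4, col=2) -> (row=4, col=3)
  L (left): (row=4, col=3) -> (row=4, col=2)
  L (left): (row=4, col=2) -> (row=4, col=1)
  D (down): (row=4, col=1) -> (row=0, col=1)
  D (down): (row=0, col=1) -> (row=1, col=1)
  L (left): (row=1, col=1) -> (row=1, col=0)
  U (up): (row=1, col=0) -> (row=0, col=0)
  U (up): (row=0, col=0) -> (row=4, col=0)
  L (left): blocked, stay at (row=4, col=0)
  U (up): (row=4, col=0) -> (row=3, col=0)
Final: (row=3, col=0)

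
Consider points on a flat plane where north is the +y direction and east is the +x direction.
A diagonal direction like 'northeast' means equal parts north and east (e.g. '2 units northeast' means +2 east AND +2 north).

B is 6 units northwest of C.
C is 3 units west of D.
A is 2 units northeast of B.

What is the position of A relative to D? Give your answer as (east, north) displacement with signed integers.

Place D at the origin (east=0, north=0).
  C is 3 units west of D: delta (east=-3, north=+0); C at (east=-3, north=0).
  B is 6 units northwest of C: delta (east=-6, north=+6); B at (east=-9, north=6).
  A is 2 units northeast of B: delta (east=+2, north=+2); A at (east=-7, north=8).
Therefore A relative to D: (east=-7, north=8).

Answer: A is at (east=-7, north=8) relative to D.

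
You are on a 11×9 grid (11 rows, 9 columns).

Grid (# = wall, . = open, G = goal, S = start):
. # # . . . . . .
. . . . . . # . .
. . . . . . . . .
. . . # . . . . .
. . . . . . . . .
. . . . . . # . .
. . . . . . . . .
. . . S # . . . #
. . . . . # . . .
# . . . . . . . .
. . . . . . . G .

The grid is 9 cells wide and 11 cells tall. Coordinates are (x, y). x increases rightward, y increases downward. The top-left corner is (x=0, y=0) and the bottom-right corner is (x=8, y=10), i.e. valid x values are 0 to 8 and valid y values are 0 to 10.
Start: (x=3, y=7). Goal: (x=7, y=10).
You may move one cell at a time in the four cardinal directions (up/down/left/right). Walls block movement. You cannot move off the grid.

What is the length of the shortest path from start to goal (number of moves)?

Answer: Shortest path length: 7

Derivation:
BFS from (x=3, y=7) until reaching (x=7, y=10):
  Distance 0: (x=3, y=7)
  Distance 1: (x=3, y=6), (x=2, y=7), (x=3, y=8)
  Distance 2: (x=3, y=5), (x=2, y=6), (x=4, y=6), (x=1, y=7), (x=2, y=8), (x=4, y=8), (x=3, y=9)
  Distance 3: (x=3, y=4), (x=2, y=5), (x=4, y=5), (x=1, y=6), (x=5, y=6), (x=0, y=7), (x=1, y=8), (x=2, y=9), (x=4, y=9), (x=3, y=10)
  Distance 4: (x=2, y=4), (x=4, y=4), (x=1, y=5), (x=5, y=5), (x=0, y=6), (x=6, y=6), (x=5, y=7), (x=0, y=8), (x=1, y=9), (x=5, y=9), (x=2, y=10), (x=4, y=10)
  Distance 5: (x=2, y=3), (x=4, y=3), (x=1, y=4), (x=5, y=4), (x=0, y=5), (x=7, y=6), (x=6, y=7), (x=6, y=9), (x=1, y=10), (x=5, y=10)
  Distance 6: (x=2, y=2), (x=4, y=2), (x=1, y=3), (x=5, y=3), (x=0, y=4), (x=6, y=4), (x=7, y=5), (x=8, y=6), (x=7, y=7), (x=6, y=8), (x=7, y=9), (x=0, y=10), (x=6, y=10)
  Distance 7: (x=2, y=1), (x=4, y=1), (x=1, y=2), (x=3, y=2), (x=5, y=2), (x=0, y=3), (x=6, y=3), (x=7, y=4), (x=8, y=5), (x=7, y=8), (x=8, y=9), (x=7, y=10)  <- goal reached here
One shortest path (7 moves): (x=3, y=7) -> (x=3, y=8) -> (x=4, y=8) -> (x=4, y=9) -> (x=5, y=9) -> (x=6, y=9) -> (x=7, y=9) -> (x=7, y=10)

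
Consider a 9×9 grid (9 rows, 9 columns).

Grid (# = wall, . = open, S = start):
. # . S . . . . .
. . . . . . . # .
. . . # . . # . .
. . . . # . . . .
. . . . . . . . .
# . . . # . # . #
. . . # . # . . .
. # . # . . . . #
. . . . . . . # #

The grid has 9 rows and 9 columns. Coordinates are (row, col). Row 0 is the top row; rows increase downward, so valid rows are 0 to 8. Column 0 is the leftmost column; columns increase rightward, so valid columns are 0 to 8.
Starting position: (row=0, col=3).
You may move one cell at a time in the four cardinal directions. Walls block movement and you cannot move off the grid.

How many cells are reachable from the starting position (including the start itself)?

Answer: Reachable cells: 65

Derivation:
BFS flood-fill from (row=0, col=3):
  Distance 0: (row=0, col=3)
  Distance 1: (row=0, col=2), (row=0, col=4), (row=1, col=3)
  Distance 2: (row=0, col=5), (row=1, col=2), (row=1, col=4)
  Distance 3: (row=0, col=6), (row=1, col=1), (row=1, col=5), (row=2, col=2), (row=2, col=4)
  Distance 4: (row=0, col=7), (row=1, col=0), (row=1, col=6), (row=2, col=1), (row=2, col=5), (row=3, col=2)
  Distance 5: (row=0, col=0), (row=0, col=8), (row=2, col=0), (row=3, col=1), (row=3, col=3), (row=3, col=5), (row=4, col=2)
  Distance 6: (row=1, col=8), (row=3, col=0), (row=3, col=6), (row=4, col=1), (row=4, col=3), (row=4, col=5), (row=5, col=2)
  Distance 7: (row=2, col=8), (row=3, col=7), (row=4, col=0), (row=4, col=4), (row=4, col=6), (row=5, col=1), (row=5, col=3), (row=5, col=5), (row=6, col=2)
  Distance 8: (row=2, col=7), (row=3, col=8), (row=4, col=7), (row=6, col=1), (row=7, col=2)
  Distance 9: (row=4, col=8), (row=5, col=7), (row=6, col=0), (row=8, col=2)
  Distance 10: (row=6, col=7), (row=7, col=0), (row=8, col=1), (row=8, col=3)
  Distance 11: (row=6, col=6), (row=6, col=8), (row=7, col=7), (row=8, col=0), (row=8, col=4)
  Distance 12: (row=7, col=4), (row=7, col=6), (row=8, col=5)
  Distance 13: (row=6, col=4), (row=7, col=5), (row=8, col=6)
Total reachable: 65 (grid has 65 open cells total)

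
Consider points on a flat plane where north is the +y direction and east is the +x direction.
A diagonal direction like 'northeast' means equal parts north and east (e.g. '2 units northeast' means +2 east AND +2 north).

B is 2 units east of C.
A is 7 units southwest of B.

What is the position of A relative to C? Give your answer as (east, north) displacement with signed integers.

Answer: A is at (east=-5, north=-7) relative to C.

Derivation:
Place C at the origin (east=0, north=0).
  B is 2 units east of C: delta (east=+2, north=+0); B at (east=2, north=0).
  A is 7 units southwest of B: delta (east=-7, north=-7); A at (east=-5, north=-7).
Therefore A relative to C: (east=-5, north=-7).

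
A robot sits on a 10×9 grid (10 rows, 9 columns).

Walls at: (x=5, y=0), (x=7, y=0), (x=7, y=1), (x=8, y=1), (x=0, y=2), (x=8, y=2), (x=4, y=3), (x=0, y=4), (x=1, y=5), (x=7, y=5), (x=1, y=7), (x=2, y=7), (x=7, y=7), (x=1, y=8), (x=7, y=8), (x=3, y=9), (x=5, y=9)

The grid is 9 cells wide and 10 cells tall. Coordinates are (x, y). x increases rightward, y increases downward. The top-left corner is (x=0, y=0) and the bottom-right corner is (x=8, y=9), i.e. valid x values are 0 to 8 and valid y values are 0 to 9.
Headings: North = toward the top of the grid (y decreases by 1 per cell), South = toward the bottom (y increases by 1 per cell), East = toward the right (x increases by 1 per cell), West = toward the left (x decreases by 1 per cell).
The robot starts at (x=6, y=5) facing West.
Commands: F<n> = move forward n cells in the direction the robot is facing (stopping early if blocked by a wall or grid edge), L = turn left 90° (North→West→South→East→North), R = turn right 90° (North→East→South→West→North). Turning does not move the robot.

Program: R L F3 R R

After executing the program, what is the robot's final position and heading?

Answer: Final position: (x=3, y=5), facing East

Derivation:
Start: (x=6, y=5), facing West
  R: turn right, now facing North
  L: turn left, now facing West
  F3: move forward 3, now at (x=3, y=5)
  R: turn right, now facing North
  R: turn right, now facing East
Final: (x=3, y=5), facing East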